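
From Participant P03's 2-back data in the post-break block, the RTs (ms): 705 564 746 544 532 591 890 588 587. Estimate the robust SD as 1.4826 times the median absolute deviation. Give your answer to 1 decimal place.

Sorted: 532, 544, 564, 587, 588, 591, 705, 746, 890 → median = 588
|x − 588| sorted: 0, 1, 3, 24, 44, 56, 117, 158, 302 → MAD = 44
Robust SD ≈ 1.4826 × 44 = 65.234

65.2 ms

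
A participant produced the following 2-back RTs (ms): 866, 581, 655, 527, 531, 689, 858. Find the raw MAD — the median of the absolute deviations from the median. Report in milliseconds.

Sorted: 527, 531, 581, 655, 689, 858, 866 → median = 655
|x − 655|: 211, 74, 0, 128, 124, 34, 203
Sorted deviations: 0, 34, 74, 124, 128, 203, 211 → MAD = 124

124 ms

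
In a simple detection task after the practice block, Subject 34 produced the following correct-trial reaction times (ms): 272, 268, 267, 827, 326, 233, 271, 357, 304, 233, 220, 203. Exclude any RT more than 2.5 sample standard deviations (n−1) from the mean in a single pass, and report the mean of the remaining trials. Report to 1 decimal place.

268.5 ms

n = 12, ΣRT = 3781, M = 315.083
Σ(x−M)² = 307464.92; s = √(307464.92/11) = 167.187
Cutoffs: 315.083 ± 2.5·167.187 → [-102.9, 733.0]
Outside: 827 → excluded.
Retained (n=11): Σ = 2954, mean = 2954/11 = 268.545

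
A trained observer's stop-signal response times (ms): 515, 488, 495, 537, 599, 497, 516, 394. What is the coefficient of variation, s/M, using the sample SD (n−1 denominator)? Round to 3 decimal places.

n = 8, Σ = 4041, M = 505.1250
Σ(x−M)² = 22854.875; s = √(22854.875/7) = 57.1400
CV = 57.1400 / 505.1250 = 0.11312

0.113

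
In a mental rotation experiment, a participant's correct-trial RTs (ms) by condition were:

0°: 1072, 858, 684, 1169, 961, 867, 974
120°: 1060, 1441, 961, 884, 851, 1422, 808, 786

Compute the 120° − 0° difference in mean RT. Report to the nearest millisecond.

86 ms

M(0°) = 6585/7 = 940.714
M(120°) = 8213/8 = 1026.625
Difference = 1026.625 − 940.714 = 85.911 ms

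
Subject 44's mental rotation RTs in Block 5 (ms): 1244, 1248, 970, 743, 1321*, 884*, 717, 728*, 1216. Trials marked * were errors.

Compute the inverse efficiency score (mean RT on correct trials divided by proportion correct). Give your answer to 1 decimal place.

1534.5 ms

Correct trials (n=6): 1244, 1248, 970, 743, 717, 1216
Mean correct RT = 6138/6 = 1023.0000 ms
Proportion correct = 6/9
IES = 1023.0000 / (6/9) = 1534.500 ms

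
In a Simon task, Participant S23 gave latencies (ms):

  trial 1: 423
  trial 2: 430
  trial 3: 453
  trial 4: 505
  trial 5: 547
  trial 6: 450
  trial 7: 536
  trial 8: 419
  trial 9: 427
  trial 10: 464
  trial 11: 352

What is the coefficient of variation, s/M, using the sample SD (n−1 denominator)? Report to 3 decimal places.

n = 11, Σ = 5006, M = 455.0909
Σ(x−M)² = 31972.909; s = √(31972.909/10) = 56.5446
CV = 56.5446 / 455.0909 = 0.12425

0.124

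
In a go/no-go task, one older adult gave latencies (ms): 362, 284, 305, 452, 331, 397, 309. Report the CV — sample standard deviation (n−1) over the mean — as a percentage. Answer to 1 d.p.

17.0%

n = 7, Σ = 2440, M = 348.5714
Σ(x−M)² = 21165.714; s = √(21165.714/6) = 59.3938
CV = 59.3938 / 348.5714 = 0.17039 = 17.039%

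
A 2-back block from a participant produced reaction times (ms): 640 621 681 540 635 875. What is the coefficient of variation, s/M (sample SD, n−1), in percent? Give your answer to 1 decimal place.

n = 6, Σ = 3992, M = 665.3333
Σ(x−M)² = 63441.333; s = √(63441.333/5) = 112.6422
CV = 112.6422 / 665.3333 = 0.16930 = 16.930%

16.9%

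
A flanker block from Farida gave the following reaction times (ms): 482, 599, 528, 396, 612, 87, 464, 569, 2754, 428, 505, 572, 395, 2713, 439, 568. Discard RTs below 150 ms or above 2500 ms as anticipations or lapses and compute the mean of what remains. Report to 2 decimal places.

Excluded: 87, 2713, 2754
Retained (n=13): Σ = 6557
Mean = 6557/13 = 504.3846

504.38 ms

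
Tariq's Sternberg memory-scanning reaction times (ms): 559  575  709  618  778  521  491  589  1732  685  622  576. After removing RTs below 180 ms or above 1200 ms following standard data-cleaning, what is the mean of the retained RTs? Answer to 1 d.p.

Excluded: 1732
Retained (n=11): Σ = 6723
Mean = 6723/11 = 611.1818

611.2 ms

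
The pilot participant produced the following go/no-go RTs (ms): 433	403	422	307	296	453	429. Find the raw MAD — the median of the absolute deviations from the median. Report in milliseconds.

Sorted: 296, 307, 403, 422, 429, 433, 453 → median = 422
|x − 422|: 11, 19, 0, 115, 126, 31, 7
Sorted deviations: 0, 7, 11, 19, 31, 115, 126 → MAD = 19

19 ms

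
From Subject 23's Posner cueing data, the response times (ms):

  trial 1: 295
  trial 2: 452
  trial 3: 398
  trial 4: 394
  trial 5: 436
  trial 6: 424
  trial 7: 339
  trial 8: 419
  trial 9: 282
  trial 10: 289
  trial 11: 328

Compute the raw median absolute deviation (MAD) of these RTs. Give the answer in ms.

55 ms

Sorted: 282, 289, 295, 328, 339, 394, 398, 419, 424, 436, 452 → median = 394
|x − 394|: 99, 58, 4, 0, 42, 30, 55, 25, 112, 105, 66
Sorted deviations: 0, 4, 25, 30, 42, 55, 58, 66, 99, 105, 112 → MAD = 55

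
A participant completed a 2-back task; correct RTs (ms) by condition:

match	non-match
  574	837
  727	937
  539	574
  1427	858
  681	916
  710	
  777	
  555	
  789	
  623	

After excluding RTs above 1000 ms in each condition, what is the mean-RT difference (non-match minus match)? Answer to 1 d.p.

160.5 ms

match: exclude 1427
M(match) = 5975/9 = 663.889
M(non-match) = 4122/5 = 824.400
Difference = 824.400 − 663.889 = 160.511 ms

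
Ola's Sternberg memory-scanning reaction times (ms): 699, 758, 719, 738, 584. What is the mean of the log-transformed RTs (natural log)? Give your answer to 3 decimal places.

ln(RT): 6.5497, 6.6307, 6.5779, 6.6039, 6.3699
Σ ln(RT) = 32.7320
Mean = 32.7320/5 = 6.54641

6.546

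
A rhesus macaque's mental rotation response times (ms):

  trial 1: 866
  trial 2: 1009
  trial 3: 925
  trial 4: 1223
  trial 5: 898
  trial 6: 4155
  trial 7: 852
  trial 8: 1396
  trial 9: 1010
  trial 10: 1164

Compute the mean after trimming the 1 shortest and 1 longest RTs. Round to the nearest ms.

Sorted: 852, 866, 898, 925, 1009, 1010, 1164, 1223, 1396, 4155
Drop lowest 1 (852) and highest 1 (4155)
Remaining (n=8): Σ = 8491, mean = 8491/8 = 1061.375

1061 ms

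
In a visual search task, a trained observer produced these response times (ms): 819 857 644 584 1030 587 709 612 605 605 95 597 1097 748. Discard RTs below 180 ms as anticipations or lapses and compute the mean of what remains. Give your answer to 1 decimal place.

730.3 ms

Excluded: 95
Retained (n=13): Σ = 9494
Mean = 9494/13 = 730.3077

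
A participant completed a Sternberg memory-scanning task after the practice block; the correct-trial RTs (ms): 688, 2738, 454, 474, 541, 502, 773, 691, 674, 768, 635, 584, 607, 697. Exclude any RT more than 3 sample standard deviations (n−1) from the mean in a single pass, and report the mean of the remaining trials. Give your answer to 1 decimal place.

622.2 ms

n = 14, ΣRT = 10826, M = 773.286
Σ(x−M)² = 4291522.86; s = √(4291522.86/13) = 574.558
Cutoffs: 773.286 ± 3·574.558 → [-950.4, 2497.0]
Outside: 2738 → excluded.
Retained (n=13): Σ = 8088, mean = 8088/13 = 622.154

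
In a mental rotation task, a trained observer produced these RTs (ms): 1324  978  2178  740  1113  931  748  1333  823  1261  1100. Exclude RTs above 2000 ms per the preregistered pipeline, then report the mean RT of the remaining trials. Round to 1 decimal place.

1035.1 ms

Excluded: 2178
Retained (n=10): Σ = 10351
Mean = 10351/10 = 1035.1000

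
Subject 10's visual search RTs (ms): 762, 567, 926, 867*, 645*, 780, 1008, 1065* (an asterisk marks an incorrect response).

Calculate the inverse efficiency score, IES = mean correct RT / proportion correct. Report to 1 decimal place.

Correct trials (n=5): 762, 567, 926, 780, 1008
Mean correct RT = 4043/5 = 808.6000 ms
Proportion correct = 5/8
IES = 808.6000 / (5/8) = 1293.760 ms

1293.8 ms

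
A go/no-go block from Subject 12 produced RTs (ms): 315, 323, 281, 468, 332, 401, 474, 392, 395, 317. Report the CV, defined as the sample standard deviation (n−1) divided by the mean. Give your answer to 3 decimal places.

0.180

n = 10, Σ = 3698, M = 369.8000
Σ(x−M)² = 39897.600; s = √(39897.600/9) = 66.5813
CV = 66.5813 / 369.8000 = 0.18005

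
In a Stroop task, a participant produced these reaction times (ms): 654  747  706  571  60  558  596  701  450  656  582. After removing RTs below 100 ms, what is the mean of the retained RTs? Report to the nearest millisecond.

622 ms

Excluded: 60
Retained (n=10): Σ = 6221
Mean = 6221/10 = 622.1000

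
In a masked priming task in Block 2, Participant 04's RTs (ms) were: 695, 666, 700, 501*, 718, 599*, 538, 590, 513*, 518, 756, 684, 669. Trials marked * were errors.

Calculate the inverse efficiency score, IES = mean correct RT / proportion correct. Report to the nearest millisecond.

Correct trials (n=10): 695, 666, 700, 718, 538, 590, 518, 756, 684, 669
Mean correct RT = 6534/10 = 653.4000 ms
Proportion correct = 10/13
IES = 653.4000 / (10/13) = 849.420 ms

849 ms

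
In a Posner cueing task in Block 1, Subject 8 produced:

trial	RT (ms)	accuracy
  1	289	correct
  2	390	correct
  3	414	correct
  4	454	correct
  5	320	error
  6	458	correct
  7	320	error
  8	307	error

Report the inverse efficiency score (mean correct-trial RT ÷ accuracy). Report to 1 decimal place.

641.6 ms

Correct trials (n=5): 289, 390, 414, 454, 458
Mean correct RT = 2005/5 = 401.0000 ms
Proportion correct = 5/8
IES = 401.0000 / (5/8) = 641.600 ms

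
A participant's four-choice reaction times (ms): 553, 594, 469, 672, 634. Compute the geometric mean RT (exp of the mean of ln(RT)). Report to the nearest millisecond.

ln(RT): 6.3154, 6.3869, 6.1506, 6.5103, 6.4520
Mean ln(RT) = 31.8151/5 = 6.36303
Geometric mean = exp(6.36303) = 580.00 ms

580 ms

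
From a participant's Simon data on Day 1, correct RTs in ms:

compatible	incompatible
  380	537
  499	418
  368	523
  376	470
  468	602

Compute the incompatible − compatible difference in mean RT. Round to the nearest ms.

92 ms

M(compatible) = 2091/5 = 418.200
M(incompatible) = 2550/5 = 510.000
Difference = 510.000 − 418.200 = 91.800 ms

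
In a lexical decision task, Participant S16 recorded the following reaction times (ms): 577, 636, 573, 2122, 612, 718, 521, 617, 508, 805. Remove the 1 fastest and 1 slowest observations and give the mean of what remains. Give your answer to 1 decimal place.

Sorted: 508, 521, 573, 577, 612, 617, 636, 718, 805, 2122
Drop lowest 1 (508) and highest 1 (2122)
Remaining (n=8): Σ = 5059, mean = 5059/8 = 632.375

632.4 ms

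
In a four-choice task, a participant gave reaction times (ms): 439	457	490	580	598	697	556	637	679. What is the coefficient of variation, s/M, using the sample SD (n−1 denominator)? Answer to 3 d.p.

0.164

n = 9, Σ = 5133, M = 570.3333
Σ(x−M)² = 69908.000; s = √(69908.000/8) = 93.4799
CV = 93.4799 / 570.3333 = 0.16390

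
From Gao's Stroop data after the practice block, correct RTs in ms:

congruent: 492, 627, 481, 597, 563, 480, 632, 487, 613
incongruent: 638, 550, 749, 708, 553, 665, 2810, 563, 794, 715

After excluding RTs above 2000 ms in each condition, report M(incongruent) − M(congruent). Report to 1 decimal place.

incongruent: exclude 2810
M(congruent) = 4972/9 = 552.444
M(incongruent) = 5935/9 = 659.444
Difference = 659.444 − 552.444 = 107.000 ms

107.0 ms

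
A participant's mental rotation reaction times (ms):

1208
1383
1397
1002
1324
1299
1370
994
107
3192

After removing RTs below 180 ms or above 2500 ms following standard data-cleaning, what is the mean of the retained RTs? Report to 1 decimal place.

Excluded: 107, 3192
Retained (n=8): Σ = 9977
Mean = 9977/8 = 1247.1250

1247.1 ms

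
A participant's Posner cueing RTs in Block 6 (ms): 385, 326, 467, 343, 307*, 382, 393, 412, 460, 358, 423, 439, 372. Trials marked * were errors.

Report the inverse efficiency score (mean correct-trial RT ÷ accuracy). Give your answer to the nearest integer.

Correct trials (n=12): 385, 326, 467, 343, 382, 393, 412, 460, 358, 423, 439, 372
Mean correct RT = 4760/12 = 396.6667 ms
Proportion correct = 12/13
IES = 396.6667 / (12/13) = 429.722 ms

430 ms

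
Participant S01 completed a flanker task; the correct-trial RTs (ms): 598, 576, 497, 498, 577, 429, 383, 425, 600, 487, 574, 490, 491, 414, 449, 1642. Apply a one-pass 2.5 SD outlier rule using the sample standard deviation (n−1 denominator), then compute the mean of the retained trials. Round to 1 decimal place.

499.2 ms

n = 16, ΣRT = 9130, M = 570.625
Σ(x−M)² = 1295857.75; s = √(1295857.75/15) = 293.923
Cutoffs: 570.625 ± 2.5·293.923 → [-164.2, 1305.4]
Outside: 1642 → excluded.
Retained (n=15): Σ = 7488, mean = 7488/15 = 499.200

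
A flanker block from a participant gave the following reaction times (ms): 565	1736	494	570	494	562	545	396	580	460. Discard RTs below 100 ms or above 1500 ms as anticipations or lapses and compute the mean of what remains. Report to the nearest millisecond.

518 ms

Excluded: 1736
Retained (n=9): Σ = 4666
Mean = 4666/9 = 518.4444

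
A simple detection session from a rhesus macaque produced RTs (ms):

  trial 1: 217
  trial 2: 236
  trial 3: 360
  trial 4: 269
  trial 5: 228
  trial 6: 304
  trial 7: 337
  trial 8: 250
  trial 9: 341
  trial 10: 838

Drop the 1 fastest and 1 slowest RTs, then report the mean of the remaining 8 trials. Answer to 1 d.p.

Sorted: 217, 228, 236, 250, 269, 304, 337, 341, 360, 838
Drop lowest 1 (217) and highest 1 (838)
Remaining (n=8): Σ = 2325, mean = 2325/8 = 290.625

290.6 ms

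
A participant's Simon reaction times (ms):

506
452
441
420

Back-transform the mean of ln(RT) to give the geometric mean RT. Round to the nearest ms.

454 ms

ln(RT): 6.2265, 6.1137, 6.0890, 6.0403
Mean ln(RT) = 24.4695/4 = 6.11738
Geometric mean = exp(6.11738) = 453.67 ms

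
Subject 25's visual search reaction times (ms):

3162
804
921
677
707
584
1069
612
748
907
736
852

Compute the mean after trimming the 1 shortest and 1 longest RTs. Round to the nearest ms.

Sorted: 584, 612, 677, 707, 736, 748, 804, 852, 907, 921, 1069, 3162
Drop lowest 1 (584) and highest 1 (3162)
Remaining (n=10): Σ = 8033, mean = 8033/10 = 803.300

803 ms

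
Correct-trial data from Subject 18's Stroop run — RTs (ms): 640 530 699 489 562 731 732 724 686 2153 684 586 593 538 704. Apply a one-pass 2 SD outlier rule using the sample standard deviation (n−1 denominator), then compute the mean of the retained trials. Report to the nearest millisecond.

636 ms

n = 15, ΣRT = 11051, M = 736.733
Σ(x−M)² = 2240752.93; s = √(2240752.93/14) = 400.067
Cutoffs: 736.733 ± 2·400.067 → [-63.4, 1536.9]
Outside: 2153 → excluded.
Retained (n=14): Σ = 8898, mean = 8898/14 = 635.571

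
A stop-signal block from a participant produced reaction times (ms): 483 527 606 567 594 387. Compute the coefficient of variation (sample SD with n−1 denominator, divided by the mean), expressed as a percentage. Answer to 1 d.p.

n = 6, Σ = 3164, M = 527.3333
Σ(x−M)² = 33865.333; s = √(33865.333/5) = 82.2986
CV = 82.2986 / 527.3333 = 0.15607 = 15.607%

15.6%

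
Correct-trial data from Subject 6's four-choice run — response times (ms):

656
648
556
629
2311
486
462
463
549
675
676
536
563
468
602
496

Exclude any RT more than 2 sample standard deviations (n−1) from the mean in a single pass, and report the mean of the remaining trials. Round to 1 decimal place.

564.3 ms

n = 16, ΣRT = 10776, M = 673.500
Σ(x−M)² = 2947822.00; s = √(2947822.00/15) = 443.307
Cutoffs: 673.500 ± 2·443.307 → [-213.1, 1560.1]
Outside: 2311 → excluded.
Retained (n=15): Σ = 8465, mean = 8465/15 = 564.333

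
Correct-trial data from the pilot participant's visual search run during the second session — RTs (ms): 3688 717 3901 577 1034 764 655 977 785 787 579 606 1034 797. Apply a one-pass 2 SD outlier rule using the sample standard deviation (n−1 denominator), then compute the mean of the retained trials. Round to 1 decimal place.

776.0 ms

n = 14, ΣRT = 16901, M = 1207.214
Σ(x−M)² = 15941876.36; s = √(15941876.36/13) = 1107.383
Cutoffs: 1207.214 ± 2·1107.383 → [-1007.6, 3422.0]
Outside: 3688, 3901 → excluded.
Retained (n=12): Σ = 9312, mean = 9312/12 = 776.000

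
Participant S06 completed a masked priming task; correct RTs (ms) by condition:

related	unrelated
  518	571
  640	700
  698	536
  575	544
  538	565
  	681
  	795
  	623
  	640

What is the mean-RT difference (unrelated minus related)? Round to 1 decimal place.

M(related) = 2969/5 = 593.800
M(unrelated) = 5655/9 = 628.333
Difference = 628.333 − 593.800 = 34.533 ms

34.5 ms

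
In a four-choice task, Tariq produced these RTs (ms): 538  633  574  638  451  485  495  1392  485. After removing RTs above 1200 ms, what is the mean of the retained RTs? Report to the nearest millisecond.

537 ms

Excluded: 1392
Retained (n=8): Σ = 4299
Mean = 4299/8 = 537.3750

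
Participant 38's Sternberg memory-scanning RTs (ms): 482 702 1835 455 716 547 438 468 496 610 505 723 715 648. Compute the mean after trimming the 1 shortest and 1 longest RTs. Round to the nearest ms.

Sorted: 438, 455, 468, 482, 496, 505, 547, 610, 648, 702, 715, 716, 723, 1835
Drop lowest 1 (438) and highest 1 (1835)
Remaining (n=12): Σ = 7067, mean = 7067/12 = 588.917

589 ms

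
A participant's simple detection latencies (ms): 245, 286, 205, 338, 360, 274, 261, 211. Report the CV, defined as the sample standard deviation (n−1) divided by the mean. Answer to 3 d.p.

n = 8, Σ = 2180, M = 272.5000
Σ(x−M)² = 21358.000; s = √(21358.000/7) = 55.2372
CV = 55.2372 / 272.5000 = 0.20271

0.203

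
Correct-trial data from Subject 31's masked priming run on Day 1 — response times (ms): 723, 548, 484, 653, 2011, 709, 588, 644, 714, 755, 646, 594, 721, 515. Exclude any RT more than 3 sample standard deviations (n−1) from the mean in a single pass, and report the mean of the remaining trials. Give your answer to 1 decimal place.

n = 14, ΣRT = 10305, M = 736.071
Σ(x−M)² = 1840802.93; s = √(1840802.93/13) = 376.298
Cutoffs: 736.071 ± 3·376.298 → [-392.8, 1865.0]
Outside: 2011 → excluded.
Retained (n=13): Σ = 8294, mean = 8294/13 = 638.000

638.0 ms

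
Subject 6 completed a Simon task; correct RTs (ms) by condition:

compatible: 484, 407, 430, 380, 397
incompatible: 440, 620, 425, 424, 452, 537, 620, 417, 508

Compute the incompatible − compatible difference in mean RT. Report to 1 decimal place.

74.1 ms

M(compatible) = 2098/5 = 419.600
M(incompatible) = 4443/9 = 493.667
Difference = 493.667 − 419.600 = 74.067 ms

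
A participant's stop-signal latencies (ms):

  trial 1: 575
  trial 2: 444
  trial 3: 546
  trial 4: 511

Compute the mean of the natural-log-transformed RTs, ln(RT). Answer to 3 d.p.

ln(RT): 6.3544, 6.0958, 6.3026, 6.2364
Σ ln(RT) = 24.9892
Mean = 24.9892/4 = 6.24730

6.247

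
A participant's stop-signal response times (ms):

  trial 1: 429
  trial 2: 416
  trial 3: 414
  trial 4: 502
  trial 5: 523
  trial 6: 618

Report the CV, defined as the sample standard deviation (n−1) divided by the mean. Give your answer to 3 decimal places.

n = 6, Σ = 2902, M = 483.6667
Σ(x−M)² = 32349.333; s = √(32349.333/5) = 80.4355
CV = 80.4355 / 483.6667 = 0.16630

0.166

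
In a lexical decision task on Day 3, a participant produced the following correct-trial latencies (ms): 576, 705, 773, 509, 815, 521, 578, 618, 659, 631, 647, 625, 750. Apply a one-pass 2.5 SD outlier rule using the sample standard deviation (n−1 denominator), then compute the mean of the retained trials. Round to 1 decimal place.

646.7 ms

n = 13, ΣRT = 8407, M = 646.692
Σ(x−M)² = 104518.77; s = √(104518.77/12) = 93.327
Cutoffs: 646.692 ± 2.5·93.327 → [413.4, 880.0]
No RTs fall outside the cutoffs; all 13 retained. Mean = 8407/13 = 646.692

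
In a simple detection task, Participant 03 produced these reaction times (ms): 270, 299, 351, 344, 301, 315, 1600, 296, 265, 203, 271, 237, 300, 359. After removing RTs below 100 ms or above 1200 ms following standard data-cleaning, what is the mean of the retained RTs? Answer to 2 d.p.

293.15 ms

Excluded: 1600
Retained (n=13): Σ = 3811
Mean = 3811/13 = 293.1538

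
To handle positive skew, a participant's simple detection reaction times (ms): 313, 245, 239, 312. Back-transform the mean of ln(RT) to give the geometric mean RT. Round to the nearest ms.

275 ms

ln(RT): 5.7462, 5.5013, 5.4765, 5.7430
Mean ln(RT) = 22.4669/4 = 5.61673
Geometric mean = exp(5.61673) = 274.99 ms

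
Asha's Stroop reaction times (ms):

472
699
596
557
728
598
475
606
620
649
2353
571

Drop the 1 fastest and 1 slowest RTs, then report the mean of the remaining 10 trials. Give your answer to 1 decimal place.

609.9 ms

Sorted: 472, 475, 557, 571, 596, 598, 606, 620, 649, 699, 728, 2353
Drop lowest 1 (472) and highest 1 (2353)
Remaining (n=10): Σ = 6099, mean = 6099/10 = 609.900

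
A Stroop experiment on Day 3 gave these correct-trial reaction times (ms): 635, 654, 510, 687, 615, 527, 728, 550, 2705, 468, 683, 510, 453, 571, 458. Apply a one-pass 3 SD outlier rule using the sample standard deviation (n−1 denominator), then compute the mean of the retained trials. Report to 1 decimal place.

574.9 ms

n = 15, ΣRT = 10754, M = 716.933
Σ(x−M)² = 4345198.93; s = √(4345198.93/14) = 557.110
Cutoffs: 716.933 ± 3·557.110 → [-954.4, 2388.3]
Outside: 2705 → excluded.
Retained (n=14): Σ = 8049, mean = 8049/14 = 574.929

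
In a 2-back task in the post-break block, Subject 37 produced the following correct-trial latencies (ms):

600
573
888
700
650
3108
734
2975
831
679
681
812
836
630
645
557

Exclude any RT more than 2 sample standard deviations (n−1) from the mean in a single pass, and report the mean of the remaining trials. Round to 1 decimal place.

701.1 ms

n = 16, ΣRT = 15899, M = 993.688
Σ(x−M)² = 9736557.44; s = √(9736557.44/15) = 805.670
Cutoffs: 993.688 ± 2·805.670 → [-617.7, 2605.0]
Outside: 2975, 3108 → excluded.
Retained (n=14): Σ = 9816, mean = 9816/14 = 701.143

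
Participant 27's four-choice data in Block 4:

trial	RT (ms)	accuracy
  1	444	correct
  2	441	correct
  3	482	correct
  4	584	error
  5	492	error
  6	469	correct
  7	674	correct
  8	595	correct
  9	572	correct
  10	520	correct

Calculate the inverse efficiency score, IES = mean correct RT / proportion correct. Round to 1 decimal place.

Correct trials (n=8): 444, 441, 482, 469, 674, 595, 572, 520
Mean correct RT = 4197/8 = 524.6250 ms
Proportion correct = 8/10
IES = 524.6250 / (8/10) = 655.781 ms

655.8 ms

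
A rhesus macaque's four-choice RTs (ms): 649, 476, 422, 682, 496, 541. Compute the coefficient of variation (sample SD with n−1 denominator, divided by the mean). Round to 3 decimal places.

0.187

n = 6, Σ = 3266, M = 544.3333
Σ(x−M)² = 51889.333; s = √(51889.333/5) = 101.8718
CV = 101.8718 / 544.3333 = 0.18715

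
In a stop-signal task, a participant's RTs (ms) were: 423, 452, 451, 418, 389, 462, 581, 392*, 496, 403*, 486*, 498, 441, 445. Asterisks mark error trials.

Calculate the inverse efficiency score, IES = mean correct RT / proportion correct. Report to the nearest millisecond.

Correct trials (n=11): 423, 452, 451, 418, 389, 462, 581, 496, 498, 441, 445
Mean correct RT = 5056/11 = 459.6364 ms
Proportion correct = 11/14
IES = 459.6364 / (11/14) = 584.992 ms

585 ms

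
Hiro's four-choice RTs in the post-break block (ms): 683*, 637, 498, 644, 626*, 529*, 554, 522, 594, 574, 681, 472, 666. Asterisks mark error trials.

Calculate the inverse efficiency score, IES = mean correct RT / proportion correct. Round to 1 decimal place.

759.5 ms

Correct trials (n=10): 637, 498, 644, 554, 522, 594, 574, 681, 472, 666
Mean correct RT = 5842/10 = 584.2000 ms
Proportion correct = 10/13
IES = 584.2000 / (10/13) = 759.460 ms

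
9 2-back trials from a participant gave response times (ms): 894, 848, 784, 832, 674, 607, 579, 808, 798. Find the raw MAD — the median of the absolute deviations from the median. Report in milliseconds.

50 ms

Sorted: 579, 607, 674, 784, 798, 808, 832, 848, 894 → median = 798
|x − 798|: 96, 50, 14, 34, 124, 191, 219, 10, 0
Sorted deviations: 0, 10, 14, 34, 50, 96, 124, 191, 219 → MAD = 50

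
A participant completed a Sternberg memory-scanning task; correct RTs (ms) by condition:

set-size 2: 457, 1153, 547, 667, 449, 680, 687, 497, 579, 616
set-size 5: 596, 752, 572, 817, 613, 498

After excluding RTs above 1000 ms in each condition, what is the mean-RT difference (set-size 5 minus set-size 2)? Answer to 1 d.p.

65.9 ms

set-size 2: exclude 1153
M(set-size 2) = 5179/9 = 575.444
M(set-size 5) = 3848/6 = 641.333
Difference = 641.333 − 575.444 = 65.889 ms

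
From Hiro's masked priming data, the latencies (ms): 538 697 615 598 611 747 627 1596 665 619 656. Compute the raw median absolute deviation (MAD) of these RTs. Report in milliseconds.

Sorted: 538, 598, 611, 615, 619, 627, 656, 665, 697, 747, 1596 → median = 627
|x − 627|: 89, 70, 12, 29, 16, 120, 0, 969, 38, 8, 29
Sorted deviations: 0, 8, 12, 16, 29, 29, 38, 70, 89, 120, 969 → MAD = 29

29 ms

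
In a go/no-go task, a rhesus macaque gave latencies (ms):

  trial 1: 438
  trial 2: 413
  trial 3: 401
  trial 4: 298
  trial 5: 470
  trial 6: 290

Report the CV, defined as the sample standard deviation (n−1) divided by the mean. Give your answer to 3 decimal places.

n = 6, Σ = 2310, M = 385.0000
Σ(x−M)² = 27668.000; s = √(27668.000/5) = 74.3882
CV = 74.3882 / 385.0000 = 0.19322

0.193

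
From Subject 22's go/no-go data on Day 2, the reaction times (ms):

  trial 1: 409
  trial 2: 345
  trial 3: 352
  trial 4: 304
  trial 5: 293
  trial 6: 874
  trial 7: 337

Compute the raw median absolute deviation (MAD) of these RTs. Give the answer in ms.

41 ms

Sorted: 293, 304, 337, 345, 352, 409, 874 → median = 345
|x − 345|: 64, 0, 7, 41, 52, 529, 8
Sorted deviations: 0, 7, 8, 41, 52, 64, 529 → MAD = 41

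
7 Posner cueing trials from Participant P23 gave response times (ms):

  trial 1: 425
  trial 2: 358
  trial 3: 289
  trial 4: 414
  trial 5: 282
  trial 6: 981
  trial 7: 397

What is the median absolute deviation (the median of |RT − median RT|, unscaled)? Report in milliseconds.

Sorted: 282, 289, 358, 397, 414, 425, 981 → median = 397
|x − 397|: 28, 39, 108, 17, 115, 584, 0
Sorted deviations: 0, 17, 28, 39, 108, 115, 584 → MAD = 39

39 ms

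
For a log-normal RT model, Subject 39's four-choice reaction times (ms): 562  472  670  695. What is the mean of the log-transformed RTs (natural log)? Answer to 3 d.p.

ln(RT): 6.3315, 6.1570, 6.5073, 6.5439
Σ ln(RT) = 25.5397
Mean = 25.5397/4 = 6.38492

6.385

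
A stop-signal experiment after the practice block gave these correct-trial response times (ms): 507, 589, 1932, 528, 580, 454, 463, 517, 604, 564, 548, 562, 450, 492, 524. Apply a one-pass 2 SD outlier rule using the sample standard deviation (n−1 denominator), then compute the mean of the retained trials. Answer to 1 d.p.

n = 15, ΣRT = 9314, M = 620.933
Σ(x−M)² = 1874378.93; s = √(1874378.93/14) = 365.902
Cutoffs: 620.933 ± 2·365.902 → [-110.9, 1352.7]
Outside: 1932 → excluded.
Retained (n=14): Σ = 7382, mean = 7382/14 = 527.286

527.3 ms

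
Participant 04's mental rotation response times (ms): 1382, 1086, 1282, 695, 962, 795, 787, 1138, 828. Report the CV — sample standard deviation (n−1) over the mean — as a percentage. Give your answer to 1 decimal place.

n = 9, Σ = 8955, M = 995.0000
Σ(x−M)² = 463110.000; s = √(463110.000/8) = 240.6008
CV = 240.6008 / 995.0000 = 0.24181 = 24.181%

24.2%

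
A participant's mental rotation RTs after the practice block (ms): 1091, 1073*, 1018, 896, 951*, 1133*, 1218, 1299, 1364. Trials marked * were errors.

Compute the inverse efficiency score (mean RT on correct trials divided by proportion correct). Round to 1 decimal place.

1721.5 ms

Correct trials (n=6): 1091, 1018, 896, 1218, 1299, 1364
Mean correct RT = 6886/6 = 1147.6667 ms
Proportion correct = 6/9
IES = 1147.6667 / (6/9) = 1721.500 ms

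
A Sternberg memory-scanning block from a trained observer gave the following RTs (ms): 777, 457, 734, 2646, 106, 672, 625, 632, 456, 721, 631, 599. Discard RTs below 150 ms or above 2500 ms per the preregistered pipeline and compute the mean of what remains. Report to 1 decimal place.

630.4 ms

Excluded: 106, 2646
Retained (n=10): Σ = 6304
Mean = 6304/10 = 630.4000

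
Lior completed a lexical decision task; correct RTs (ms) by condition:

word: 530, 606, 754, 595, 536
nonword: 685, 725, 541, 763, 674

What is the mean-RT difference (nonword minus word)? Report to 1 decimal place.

M(word) = 3021/5 = 604.200
M(nonword) = 3388/5 = 677.600
Difference = 677.600 − 604.200 = 73.400 ms

73.4 ms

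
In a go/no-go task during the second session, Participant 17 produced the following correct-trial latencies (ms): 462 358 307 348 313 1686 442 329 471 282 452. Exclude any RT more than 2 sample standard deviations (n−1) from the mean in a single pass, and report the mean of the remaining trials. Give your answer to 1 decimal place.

376.4 ms

n = 11, ΣRT = 5450, M = 495.455
Σ(x−M)² = 1606572.73; s = √(1606572.73/10) = 400.821
Cutoffs: 495.455 ± 2·400.821 → [-306.2, 1297.1]
Outside: 1686 → excluded.
Retained (n=10): Σ = 3764, mean = 3764/10 = 376.400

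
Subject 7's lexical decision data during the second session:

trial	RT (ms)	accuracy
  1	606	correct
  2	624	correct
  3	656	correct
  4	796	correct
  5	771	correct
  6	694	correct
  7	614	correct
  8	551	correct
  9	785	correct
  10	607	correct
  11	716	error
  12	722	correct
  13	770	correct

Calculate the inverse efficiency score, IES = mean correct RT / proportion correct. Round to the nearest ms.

740 ms

Correct trials (n=12): 606, 624, 656, 796, 771, 694, 614, 551, 785, 607, 722, 770
Mean correct RT = 8196/12 = 683.0000 ms
Proportion correct = 12/13
IES = 683.0000 / (12/13) = 739.917 ms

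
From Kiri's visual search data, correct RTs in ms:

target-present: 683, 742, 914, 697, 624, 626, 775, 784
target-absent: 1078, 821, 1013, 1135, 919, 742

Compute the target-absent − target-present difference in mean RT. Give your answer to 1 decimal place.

220.7 ms

M(target-present) = 5845/8 = 730.625
M(target-absent) = 5708/6 = 951.333
Difference = 951.333 − 730.625 = 220.708 ms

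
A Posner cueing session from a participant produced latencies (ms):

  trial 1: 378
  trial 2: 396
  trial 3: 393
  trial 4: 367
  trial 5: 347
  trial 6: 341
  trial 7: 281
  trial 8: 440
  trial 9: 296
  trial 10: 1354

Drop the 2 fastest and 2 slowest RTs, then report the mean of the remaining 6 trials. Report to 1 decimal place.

Sorted: 281, 296, 341, 347, 367, 378, 393, 396, 440, 1354
Drop lowest 2 (281, 296) and highest 2 (440, 1354)
Remaining (n=6): Σ = 2222, mean = 2222/6 = 370.333

370.3 ms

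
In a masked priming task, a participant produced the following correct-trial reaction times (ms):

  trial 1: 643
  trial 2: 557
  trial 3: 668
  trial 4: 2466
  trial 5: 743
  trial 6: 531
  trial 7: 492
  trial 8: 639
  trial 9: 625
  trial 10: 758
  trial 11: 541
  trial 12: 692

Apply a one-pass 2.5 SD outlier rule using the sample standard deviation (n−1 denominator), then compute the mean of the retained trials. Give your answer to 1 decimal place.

626.3 ms

n = 12, ΣRT = 9355, M = 779.583
Σ(x−M)² = 3179204.92; s = √(3179204.92/11) = 537.605
Cutoffs: 779.583 ± 2.5·537.605 → [-564.4, 2123.6]
Outside: 2466 → excluded.
Retained (n=11): Σ = 6889, mean = 6889/11 = 626.273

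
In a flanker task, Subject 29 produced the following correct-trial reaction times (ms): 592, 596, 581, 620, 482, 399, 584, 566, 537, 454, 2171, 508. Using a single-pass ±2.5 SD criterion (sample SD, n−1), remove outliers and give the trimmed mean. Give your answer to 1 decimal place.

n = 12, ΣRT = 8090, M = 674.167
Σ(x−M)² = 2492359.67; s = √(2492359.67/11) = 476.002
Cutoffs: 674.167 ± 2.5·476.002 → [-515.8, 1864.2]
Outside: 2171 → excluded.
Retained (n=11): Σ = 5919, mean = 5919/11 = 538.091

538.1 ms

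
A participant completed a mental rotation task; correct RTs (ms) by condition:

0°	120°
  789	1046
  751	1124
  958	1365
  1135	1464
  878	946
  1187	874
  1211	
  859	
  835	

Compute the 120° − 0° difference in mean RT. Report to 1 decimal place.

180.6 ms

M(0°) = 8603/9 = 955.889
M(120°) = 6819/6 = 1136.500
Difference = 1136.500 − 955.889 = 180.611 ms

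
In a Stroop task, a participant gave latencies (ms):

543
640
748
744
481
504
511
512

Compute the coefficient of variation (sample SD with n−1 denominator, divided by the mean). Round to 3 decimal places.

n = 8, Σ = 4683, M = 585.3750
Σ(x−M)² = 84819.875; s = √(84819.875/7) = 110.0778
CV = 110.0778 / 585.3750 = 0.18805

0.188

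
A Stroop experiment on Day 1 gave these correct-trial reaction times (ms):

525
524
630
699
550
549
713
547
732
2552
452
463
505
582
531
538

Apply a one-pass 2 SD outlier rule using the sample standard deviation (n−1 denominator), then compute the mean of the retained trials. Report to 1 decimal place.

569.3 ms

n = 16, ΣRT = 11092, M = 693.250
Σ(x−M)² = 3790007.00; s = √(3790007.00/15) = 502.660
Cutoffs: 693.250 ± 2·502.660 → [-312.1, 1698.6]
Outside: 2552 → excluded.
Retained (n=15): Σ = 8540, mean = 8540/15 = 569.333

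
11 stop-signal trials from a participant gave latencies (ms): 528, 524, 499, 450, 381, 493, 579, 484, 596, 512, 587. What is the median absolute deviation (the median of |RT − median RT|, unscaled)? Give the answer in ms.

28 ms

Sorted: 381, 450, 484, 493, 499, 512, 524, 528, 579, 587, 596 → median = 512
|x − 512|: 16, 12, 13, 62, 131, 19, 67, 28, 84, 0, 75
Sorted deviations: 0, 12, 13, 16, 19, 28, 62, 67, 75, 84, 131 → MAD = 28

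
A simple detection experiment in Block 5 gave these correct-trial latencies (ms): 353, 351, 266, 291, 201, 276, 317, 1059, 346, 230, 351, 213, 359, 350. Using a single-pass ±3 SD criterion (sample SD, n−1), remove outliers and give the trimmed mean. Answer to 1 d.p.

300.3 ms

n = 14, ΣRT = 4963, M = 354.500
Σ(x−M)² = 574977.50; s = √(574977.50/13) = 210.307
Cutoffs: 354.500 ± 3·210.307 → [-276.4, 985.4]
Outside: 1059 → excluded.
Retained (n=13): Σ = 3904, mean = 3904/13 = 300.308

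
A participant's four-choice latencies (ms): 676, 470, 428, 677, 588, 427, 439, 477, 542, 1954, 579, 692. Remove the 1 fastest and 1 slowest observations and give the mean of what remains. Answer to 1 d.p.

556.8 ms

Sorted: 427, 428, 439, 470, 477, 542, 579, 588, 676, 677, 692, 1954
Drop lowest 1 (427) and highest 1 (1954)
Remaining (n=10): Σ = 5568, mean = 5568/10 = 556.800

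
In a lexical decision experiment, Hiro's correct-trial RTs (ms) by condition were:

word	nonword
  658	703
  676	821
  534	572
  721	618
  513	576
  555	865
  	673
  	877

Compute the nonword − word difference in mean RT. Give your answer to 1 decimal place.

103.6 ms

M(word) = 3657/6 = 609.500
M(nonword) = 5705/8 = 713.125
Difference = 713.125 − 609.500 = 103.625 ms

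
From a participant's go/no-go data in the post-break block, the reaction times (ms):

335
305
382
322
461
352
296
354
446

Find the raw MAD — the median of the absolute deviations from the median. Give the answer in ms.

Sorted: 296, 305, 322, 335, 352, 354, 382, 446, 461 → median = 352
|x − 352|: 17, 47, 30, 30, 109, 0, 56, 2, 94
Sorted deviations: 0, 2, 17, 30, 30, 47, 56, 94, 109 → MAD = 30

30 ms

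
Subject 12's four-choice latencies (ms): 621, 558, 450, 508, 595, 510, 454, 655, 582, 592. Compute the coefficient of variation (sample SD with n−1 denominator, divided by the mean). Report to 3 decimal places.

n = 10, Σ = 5525, M = 552.5000
Σ(x−M)² = 43460.500; s = √(43460.500/9) = 69.4906
CV = 69.4906 / 552.5000 = 0.12577

0.126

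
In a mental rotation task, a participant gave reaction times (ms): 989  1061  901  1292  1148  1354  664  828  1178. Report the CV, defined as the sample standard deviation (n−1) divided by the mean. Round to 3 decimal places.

0.214

n = 9, Σ = 9415, M = 1046.1111
Σ(x−M)² = 401154.889; s = √(401154.889/8) = 223.9294
CV = 223.9294 / 1046.1111 = 0.21406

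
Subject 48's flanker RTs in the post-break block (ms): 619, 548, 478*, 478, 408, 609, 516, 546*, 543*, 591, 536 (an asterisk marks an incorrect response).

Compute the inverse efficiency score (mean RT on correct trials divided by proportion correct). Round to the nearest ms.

Correct trials (n=8): 619, 548, 478, 408, 609, 516, 591, 536
Mean correct RT = 4305/8 = 538.1250 ms
Proportion correct = 8/11
IES = 538.1250 / (8/11) = 739.922 ms

740 ms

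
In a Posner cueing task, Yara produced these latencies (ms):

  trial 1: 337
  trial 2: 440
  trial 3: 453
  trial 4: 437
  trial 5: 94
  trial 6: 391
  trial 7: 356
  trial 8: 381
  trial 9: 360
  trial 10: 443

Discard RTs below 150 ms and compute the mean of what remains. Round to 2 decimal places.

Excluded: 94
Retained (n=9): Σ = 3598
Mean = 3598/9 = 399.7778

399.78 ms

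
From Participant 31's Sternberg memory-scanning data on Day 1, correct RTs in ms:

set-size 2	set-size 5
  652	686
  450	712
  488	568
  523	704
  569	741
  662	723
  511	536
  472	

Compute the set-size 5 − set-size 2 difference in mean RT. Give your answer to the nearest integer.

M(set-size 2) = 4327/8 = 540.875
M(set-size 5) = 4670/7 = 667.143
Difference = 667.143 − 540.875 = 126.268 ms

126 ms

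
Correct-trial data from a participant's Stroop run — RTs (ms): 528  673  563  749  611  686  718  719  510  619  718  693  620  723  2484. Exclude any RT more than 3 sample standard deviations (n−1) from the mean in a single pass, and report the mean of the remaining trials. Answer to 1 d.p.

652.1 ms

n = 15, ΣRT = 11614, M = 774.267
Σ(x−M)² = 3210170.93; s = √(3210170.93/14) = 478.851
Cutoffs: 774.267 ± 3·478.851 → [-662.3, 2210.8]
Outside: 2484 → excluded.
Retained (n=14): Σ = 9130, mean = 9130/14 = 652.143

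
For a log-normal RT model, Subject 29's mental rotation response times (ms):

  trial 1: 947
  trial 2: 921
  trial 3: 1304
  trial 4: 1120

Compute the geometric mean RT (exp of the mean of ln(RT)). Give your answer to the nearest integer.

ln(RT): 6.8533, 6.8255, 7.1732, 7.0211
Mean ln(RT) = 27.8730/4 = 6.96826
Geometric mean = exp(6.96826) = 1062.37 ms

1062 ms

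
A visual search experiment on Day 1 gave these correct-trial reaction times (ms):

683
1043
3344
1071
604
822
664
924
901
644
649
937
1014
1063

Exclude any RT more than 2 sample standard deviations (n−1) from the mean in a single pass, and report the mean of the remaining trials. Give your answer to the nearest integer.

n = 14, ΣRT = 14363, M = 1025.929
Σ(x−M)² = 6167346.93; s = √(6167346.93/13) = 688.775
Cutoffs: 1025.929 ± 2·688.775 → [-351.6, 2403.5]
Outside: 3344 → excluded.
Retained (n=13): Σ = 11019, mean = 11019/13 = 847.615

848 ms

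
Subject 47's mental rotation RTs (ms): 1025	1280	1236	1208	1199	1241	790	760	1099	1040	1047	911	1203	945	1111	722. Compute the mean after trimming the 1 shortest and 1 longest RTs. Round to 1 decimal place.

Sorted: 722, 760, 790, 911, 945, 1025, 1040, 1047, 1099, 1111, 1199, 1203, 1208, 1236, 1241, 1280
Drop lowest 1 (722) and highest 1 (1280)
Remaining (n=14): Σ = 14815, mean = 14815/14 = 1058.214

1058.2 ms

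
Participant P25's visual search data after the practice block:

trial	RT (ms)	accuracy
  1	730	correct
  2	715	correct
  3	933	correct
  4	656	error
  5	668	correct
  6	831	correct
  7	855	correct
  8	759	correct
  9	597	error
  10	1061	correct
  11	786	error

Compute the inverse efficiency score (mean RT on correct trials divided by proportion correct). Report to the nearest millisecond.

Correct trials (n=8): 730, 715, 933, 668, 831, 855, 759, 1061
Mean correct RT = 6552/8 = 819.0000 ms
Proportion correct = 8/11
IES = 819.0000 / (8/11) = 1126.125 ms

1126 ms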